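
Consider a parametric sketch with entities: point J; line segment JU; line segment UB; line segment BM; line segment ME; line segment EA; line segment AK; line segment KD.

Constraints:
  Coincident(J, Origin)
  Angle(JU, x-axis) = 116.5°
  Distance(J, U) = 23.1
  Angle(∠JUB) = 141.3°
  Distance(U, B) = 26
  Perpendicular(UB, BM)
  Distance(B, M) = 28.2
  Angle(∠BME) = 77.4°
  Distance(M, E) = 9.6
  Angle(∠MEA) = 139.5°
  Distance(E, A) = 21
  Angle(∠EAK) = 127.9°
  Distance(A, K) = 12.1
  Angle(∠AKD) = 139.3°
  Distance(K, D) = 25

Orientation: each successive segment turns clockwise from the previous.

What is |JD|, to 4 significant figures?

55.31

J is at the origin; JU runs at 116.5° with length 23.1, so U = (-10.31, 20.67). ∠JUB = 141.3° gives UB at 77.80° from the x-axis; with |UB| = 26.0, B = (-4.813, 46.09). UB ⟂ BM, so BM runs at -12.20°; with |BM| = 28.2, M = (22.75, 40.13). ∠BME = 77.4° gives ME at -114.8° from the x-axis; with |ME| = 9.6, E = (18.72, 31.41). ∠MEA = 139.5° gives EA at -155.3° from the x-axis; with |EA| = 21.0, A = (-0.3550, 22.64). ∠EAK = 127.9° gives AK at 152.6° from the x-axis; with |AK| = 12.1, K = (-11.10, 28.20). ∠AKD = 139.3° gives KD at 111.9° from the x-axis; with |KD| = 25.0, D = (-20.42, 51.40). Then |JD| = |D − J| = 55.31.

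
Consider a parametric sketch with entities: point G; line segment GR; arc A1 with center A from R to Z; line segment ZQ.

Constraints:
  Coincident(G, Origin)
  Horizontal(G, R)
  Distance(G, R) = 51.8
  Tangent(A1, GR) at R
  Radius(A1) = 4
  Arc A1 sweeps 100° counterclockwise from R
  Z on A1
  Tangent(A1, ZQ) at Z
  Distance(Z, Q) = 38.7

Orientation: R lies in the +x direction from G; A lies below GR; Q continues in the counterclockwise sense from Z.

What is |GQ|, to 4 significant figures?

69.36

On A1, R sits at bearing 90° from A; a 100° counterclockwise sweep puts Z at bearing 190°, so Z = A + 4.0·(cos 190°, sin 190°) = (47.86, -4.695). A1 meets ZQ tangentially, so AZ is at right angles to ZQ, so ZQ runs along (−sin 190°, cos 190°); with |ZQ| = 38.7, Q = (54.58, -42.81). Then |GQ| = |Q − G| = 69.36.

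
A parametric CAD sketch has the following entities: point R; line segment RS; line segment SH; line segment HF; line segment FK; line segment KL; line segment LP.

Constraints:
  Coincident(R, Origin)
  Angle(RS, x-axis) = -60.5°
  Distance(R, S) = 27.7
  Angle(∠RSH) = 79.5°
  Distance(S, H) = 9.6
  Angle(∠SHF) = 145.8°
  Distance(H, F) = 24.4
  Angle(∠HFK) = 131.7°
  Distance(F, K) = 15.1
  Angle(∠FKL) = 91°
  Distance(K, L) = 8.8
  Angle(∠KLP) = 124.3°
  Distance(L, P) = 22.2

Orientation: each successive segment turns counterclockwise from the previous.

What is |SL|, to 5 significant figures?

37.821

∠HFK = 131.7° gives FK at 122.50° from the x-axis; with |FK| = 15.1, K = (19.525, 18.275). ∠FKL = 91.0° gives KL at -148.50° from the x-axis; with |KL| = 8.8, L = (12.021, 13.677). Then |SL| = |L − S| = 37.821.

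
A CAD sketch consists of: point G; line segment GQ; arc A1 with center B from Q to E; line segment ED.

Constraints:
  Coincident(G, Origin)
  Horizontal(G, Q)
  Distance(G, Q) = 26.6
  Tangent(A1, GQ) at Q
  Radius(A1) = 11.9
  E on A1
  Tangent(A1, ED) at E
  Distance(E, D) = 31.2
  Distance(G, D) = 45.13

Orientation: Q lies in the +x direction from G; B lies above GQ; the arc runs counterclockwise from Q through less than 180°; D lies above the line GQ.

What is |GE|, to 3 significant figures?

40.6

Checks: |GQ| = 26.60 ✓; |BE| = 11.90 ✓; ∠(BE, ED) = 90.00° ✓; |ED| = 31.20 ✓; |GD| = 45.13 ✓.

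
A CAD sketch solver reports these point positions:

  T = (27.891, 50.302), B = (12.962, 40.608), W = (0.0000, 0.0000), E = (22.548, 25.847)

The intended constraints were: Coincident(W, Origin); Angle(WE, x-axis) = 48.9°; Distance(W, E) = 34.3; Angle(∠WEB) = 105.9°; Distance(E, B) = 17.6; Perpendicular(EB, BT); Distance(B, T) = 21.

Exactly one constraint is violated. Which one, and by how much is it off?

Distance(B, T) = 21 — off by 3.20.

W = (0.00, 0.00) ✓; WE at 48.90° ✓; |WE| = 34.30 ✓; ∠WEB = 105.9° ✓; |EB| = 17.60 ✓; ∠(EB, BT) = 90.00° ✓; |BT| = 17.80 ✗.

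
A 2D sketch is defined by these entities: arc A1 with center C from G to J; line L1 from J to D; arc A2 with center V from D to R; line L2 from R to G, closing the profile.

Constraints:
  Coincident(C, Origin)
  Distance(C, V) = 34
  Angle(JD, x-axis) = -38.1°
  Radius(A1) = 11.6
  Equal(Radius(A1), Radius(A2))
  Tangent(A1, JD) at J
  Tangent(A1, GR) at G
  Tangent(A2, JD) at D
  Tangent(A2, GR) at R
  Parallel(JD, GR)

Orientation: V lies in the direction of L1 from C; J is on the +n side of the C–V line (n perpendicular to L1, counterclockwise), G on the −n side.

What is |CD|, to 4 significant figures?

35.92

The slot axis is L1's direction at -38.1°, so u = (cos -38.1°, sin -38.1°) = (0.7869, -0.6170) and n = (−sin -38.1°, cos -38.1°) = (0.6170, 0.7869). C is at the origin and V lies 34.0 along u from C, so V = 34.0·u = (26.76, -20.98). Tangency of A1 to both parallel lines with radius 11.6 puts J and G at C ± 11.6·n: J = (7.158, 9.128), G = (-7.158, -9.128). Equal radii place D and R the same way about V: D = V + 11.6·n = (33.91, -11.85), R = V − 11.6·n = (19.60, -30.11). Then |CD| = |D − C| = 35.92.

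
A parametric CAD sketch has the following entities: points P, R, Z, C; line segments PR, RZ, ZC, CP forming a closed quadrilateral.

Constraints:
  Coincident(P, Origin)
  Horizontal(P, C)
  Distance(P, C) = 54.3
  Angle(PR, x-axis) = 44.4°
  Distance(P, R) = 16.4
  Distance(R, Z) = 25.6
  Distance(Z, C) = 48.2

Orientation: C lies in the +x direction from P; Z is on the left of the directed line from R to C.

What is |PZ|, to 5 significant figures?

41.165

Checks: |RZ| = 25.60 ✓; |ZC| = 48.20 ✓.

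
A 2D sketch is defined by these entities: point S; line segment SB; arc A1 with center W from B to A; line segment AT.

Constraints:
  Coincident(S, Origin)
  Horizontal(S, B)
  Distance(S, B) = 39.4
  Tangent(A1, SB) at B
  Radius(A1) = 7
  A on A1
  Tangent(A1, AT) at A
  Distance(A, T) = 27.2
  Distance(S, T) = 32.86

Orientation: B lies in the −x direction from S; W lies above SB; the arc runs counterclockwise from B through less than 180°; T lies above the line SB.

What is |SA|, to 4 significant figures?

33.59

S is at the origin; SB is horizontal with |SB| = 39.4 and B on the −x side, so B = (-39.40, 0.000). The tangent condition forces WB to be normal to SB, so W = B + (0, 7) = (-39.40, 7.000). Since WA ⟂ AT (tangency), |WT| = √(7.0² + 27.2²) = 28.09 regardless of where A sits on A1. So T lies on both circle(S, 32.86) and circle(W, 28.09); the above-SB intersection is T = (-19.29, 26.60). A is the foot of the tangent from T: A = (-33.42, 3.363).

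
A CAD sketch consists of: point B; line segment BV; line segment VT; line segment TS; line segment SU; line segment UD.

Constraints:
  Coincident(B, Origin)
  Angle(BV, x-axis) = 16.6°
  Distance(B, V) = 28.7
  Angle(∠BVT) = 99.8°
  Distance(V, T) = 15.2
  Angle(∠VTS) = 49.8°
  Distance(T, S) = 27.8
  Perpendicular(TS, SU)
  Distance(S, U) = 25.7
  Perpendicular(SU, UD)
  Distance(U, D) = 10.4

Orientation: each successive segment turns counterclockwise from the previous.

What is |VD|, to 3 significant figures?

16.0

The perpendicularity gives SU at right angles to TS, so SU runs at -43.0°; with |SU| = 25.7, U = (25.5, -14.6). SU ⟂ UD, so UD runs at 47.0°; with |UD| = 10.4, D = (32.6, -6.96). Then |VD| = |D − V| = 16.0.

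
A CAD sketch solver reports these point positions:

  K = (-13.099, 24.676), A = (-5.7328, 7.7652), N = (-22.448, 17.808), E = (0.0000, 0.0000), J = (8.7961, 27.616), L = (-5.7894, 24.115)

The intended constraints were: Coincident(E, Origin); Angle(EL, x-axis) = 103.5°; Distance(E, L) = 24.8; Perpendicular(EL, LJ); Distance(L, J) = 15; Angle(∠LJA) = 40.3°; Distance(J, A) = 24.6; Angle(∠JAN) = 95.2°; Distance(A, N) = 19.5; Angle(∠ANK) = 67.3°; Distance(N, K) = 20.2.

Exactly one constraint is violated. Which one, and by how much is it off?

Distance(N, K) = 20.2 — off by 8.60.

E = (0.00, 0.00) ✓; EL at 103.5° ✓; |EL| = 24.80 ✓; ∠(EL, LJ) = 90.00° ✓; |LJ| = 15.00 ✓; ∠LJA = 40.30° ✓; |JA| = 24.60 ✓; ∠JAN = 95.20° ✓; |AN| = 19.50 ✓; ∠ANK = 67.30° ✓; |NK| = 11.60 ✗.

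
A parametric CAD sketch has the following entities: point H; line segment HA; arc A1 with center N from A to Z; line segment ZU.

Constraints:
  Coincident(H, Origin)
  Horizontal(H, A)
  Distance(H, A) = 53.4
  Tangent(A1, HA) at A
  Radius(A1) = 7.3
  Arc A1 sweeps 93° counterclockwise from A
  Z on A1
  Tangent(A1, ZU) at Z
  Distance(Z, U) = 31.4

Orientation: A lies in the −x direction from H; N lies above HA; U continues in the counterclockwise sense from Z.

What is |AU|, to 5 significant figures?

39.445

H is at the origin; HA is horizontal with |HA| = 53.4 and A on the −x side, so A = (-53.400, 0.0000). A1 meets HA tangentially, so NA is at right angles to HA, so N = A + (0, 7.3) = (-53.400, 7.3000). On A1, A sits at bearing -90° from N; a 93° counterclockwise sweep puts Z at bearing 3°, so Z = N + 7.3·(cos 3°, sin 3°) = (-46.110, 7.6821). Tangency of A1 to ZU means the radius NZ is perpendicular to ZU, so ZU runs along (−sin 3°, cos 3°); with |ZU| = 31.4, U = (-47.753, 39.039). Then |AU| = |U − A| = 39.445.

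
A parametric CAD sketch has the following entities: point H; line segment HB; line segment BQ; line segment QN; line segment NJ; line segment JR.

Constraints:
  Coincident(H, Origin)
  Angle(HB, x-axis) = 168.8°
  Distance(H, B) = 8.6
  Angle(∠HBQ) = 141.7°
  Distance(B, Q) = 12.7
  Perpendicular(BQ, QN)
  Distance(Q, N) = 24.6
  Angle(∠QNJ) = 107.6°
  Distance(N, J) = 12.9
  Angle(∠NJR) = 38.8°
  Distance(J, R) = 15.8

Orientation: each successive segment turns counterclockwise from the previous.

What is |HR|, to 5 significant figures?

18.786

H is at the origin; HB runs at 168.8° with length 8.6, so B = (-8.4362, 1.6704). ∠HBQ = 141.7° gives BQ at -152.90° from the x-axis; with |BQ| = 12.7, Q = (-19.742, -4.1150). BQ is perpendicular to QN, so QN runs at -62.900°; with |QN| = 24.6, N = (-8.5355, -26.014). ∠QNJ = 107.6° gives NJ at 9.5000° from the x-axis; with |NJ| = 12.9, J = (4.1876, -23.885). ∠NJR = 38.8° gives JR at 150.70° from the x-axis; with |JR| = 15.8, R = (-9.5911, -16.153). Then |HR| = |R − H| = 18.786.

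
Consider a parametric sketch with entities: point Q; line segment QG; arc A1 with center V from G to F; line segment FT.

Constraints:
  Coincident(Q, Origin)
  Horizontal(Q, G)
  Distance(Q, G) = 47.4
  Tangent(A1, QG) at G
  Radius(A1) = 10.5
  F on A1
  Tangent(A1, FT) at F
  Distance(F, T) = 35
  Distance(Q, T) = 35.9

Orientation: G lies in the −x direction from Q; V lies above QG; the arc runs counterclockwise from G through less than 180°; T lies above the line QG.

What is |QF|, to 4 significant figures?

39.38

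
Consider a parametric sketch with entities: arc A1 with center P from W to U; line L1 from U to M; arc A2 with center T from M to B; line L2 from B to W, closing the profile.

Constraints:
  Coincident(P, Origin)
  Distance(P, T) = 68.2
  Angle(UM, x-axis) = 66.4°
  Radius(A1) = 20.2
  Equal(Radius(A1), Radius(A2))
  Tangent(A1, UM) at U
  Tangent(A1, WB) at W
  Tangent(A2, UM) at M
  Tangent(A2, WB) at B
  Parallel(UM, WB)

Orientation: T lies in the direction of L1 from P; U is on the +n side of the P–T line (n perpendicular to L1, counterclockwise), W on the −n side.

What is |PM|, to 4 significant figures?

71.13

The slot axis is L1's direction at 66.4°, so u = (cos 66.4°, sin 66.4°) = (0.4003, 0.9164) and n = (−sin 66.4°, cos 66.4°) = (-0.9164, 0.4003). P is at the origin and T lies 68.2 along u from P, so T = 68.2·u = (27.30, 62.50). Tangency of A1 to both parallel lines with radius 20.2 puts U and W at P ± 20.2·n: U = (-18.51, 8.087), W = (18.51, -8.087). Equal radii place M and B the same way about T: M = T + 20.2·n = (8.793, 70.58), B = T − 20.2·n = (45.81, 54.41). Then |PM| = |M − P| = 71.13.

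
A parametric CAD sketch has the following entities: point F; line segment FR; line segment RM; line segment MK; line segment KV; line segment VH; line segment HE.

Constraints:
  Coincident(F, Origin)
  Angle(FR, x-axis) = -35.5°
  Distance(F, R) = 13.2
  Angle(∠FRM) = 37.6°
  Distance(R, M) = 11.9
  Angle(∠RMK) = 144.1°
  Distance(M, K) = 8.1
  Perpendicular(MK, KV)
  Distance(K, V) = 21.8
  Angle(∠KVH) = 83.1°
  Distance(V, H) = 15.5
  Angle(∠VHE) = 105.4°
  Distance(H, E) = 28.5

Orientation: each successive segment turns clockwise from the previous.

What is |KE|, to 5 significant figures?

21.265

F is at the origin; FR runs at -35.5° with length 13.2, so R = (10.746, -7.6653). ∠FRM = 37.6° gives RM at -177.90° from the x-axis; with |RM| = 11.9, M = (-1.1457, -8.1013). ∠RMK = 144.1° gives MK at 146.20° from the x-axis; with |MK| = 8.1, K = (-7.8767, -3.5953). MK ⟂ KV, so KV runs at 56.200°; with |KV| = 21.8, V = (4.2506, 14.520). ∠KVH = 83.1° gives VH at -40.700° from the x-axis; with |VH| = 15.5, H = (16.002, 4.4126). ∠VHE = 105.4° gives HE at -115.30° from the x-axis; with |HE| = 28.5, E = (3.8220, -21.354). Then |KE| = |E − K| = 21.265.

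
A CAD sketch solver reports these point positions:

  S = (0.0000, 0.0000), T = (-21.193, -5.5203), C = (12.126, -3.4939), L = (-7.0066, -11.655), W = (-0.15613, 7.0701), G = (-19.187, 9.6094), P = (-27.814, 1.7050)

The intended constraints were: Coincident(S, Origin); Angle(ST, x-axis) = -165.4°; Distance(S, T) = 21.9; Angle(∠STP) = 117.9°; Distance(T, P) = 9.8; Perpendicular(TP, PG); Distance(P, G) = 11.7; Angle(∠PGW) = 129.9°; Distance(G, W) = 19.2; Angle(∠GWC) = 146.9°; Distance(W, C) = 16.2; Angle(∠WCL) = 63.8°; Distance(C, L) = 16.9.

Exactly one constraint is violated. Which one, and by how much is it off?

Distance(C, L) = 16.9 — off by 3.90.

S = (0.00, 0.00) ✓; ST at -165.4° ✓; |ST| = 21.90 ✓; ∠STP = 117.9° ✓; |TP| = 9.800 ✓; ∠(TP, PG) = 90.00° ✓; |PG| = 11.70 ✓; ∠PGW = 129.9° ✓; |GW| = 19.20 ✓; ∠GWC = 146.9° ✓; |WC| = 16.20 ✓; ∠WCL = 63.80° ✓; |CL| = 20.80 ✗.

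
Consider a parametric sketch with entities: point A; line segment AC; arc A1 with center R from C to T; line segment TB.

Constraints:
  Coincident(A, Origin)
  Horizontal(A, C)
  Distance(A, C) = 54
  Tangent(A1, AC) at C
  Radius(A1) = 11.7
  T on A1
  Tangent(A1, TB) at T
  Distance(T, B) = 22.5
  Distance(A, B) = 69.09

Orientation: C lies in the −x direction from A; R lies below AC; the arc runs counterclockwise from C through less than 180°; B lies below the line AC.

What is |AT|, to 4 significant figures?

66.92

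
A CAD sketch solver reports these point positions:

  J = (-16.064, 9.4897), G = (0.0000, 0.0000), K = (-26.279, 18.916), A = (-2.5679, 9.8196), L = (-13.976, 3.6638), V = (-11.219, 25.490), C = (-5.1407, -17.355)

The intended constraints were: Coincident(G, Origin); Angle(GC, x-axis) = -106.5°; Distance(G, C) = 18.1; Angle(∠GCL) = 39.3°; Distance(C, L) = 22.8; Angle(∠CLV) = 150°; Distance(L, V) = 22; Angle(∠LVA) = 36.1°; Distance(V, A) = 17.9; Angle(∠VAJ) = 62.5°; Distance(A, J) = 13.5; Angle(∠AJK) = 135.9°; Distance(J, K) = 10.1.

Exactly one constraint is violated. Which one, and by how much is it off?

Distance(J, K) = 10.1 — off by 3.80.

G = (0.00, 0.00) ✓; GC at -106.5° ✓; |GC| = 18.10 ✓; ∠GCL = 39.30° ✓; |CL| = 22.80 ✓; ∠CLV = 150.0° ✓; |LV| = 22.00 ✓; ∠LVA = 36.10° ✓; |VA| = 17.90 ✓; ∠VAJ = 62.50° ✓; |AJ| = 13.50 ✓; ∠AJK = 135.9° ✓; |JK| = 13.90 ✗.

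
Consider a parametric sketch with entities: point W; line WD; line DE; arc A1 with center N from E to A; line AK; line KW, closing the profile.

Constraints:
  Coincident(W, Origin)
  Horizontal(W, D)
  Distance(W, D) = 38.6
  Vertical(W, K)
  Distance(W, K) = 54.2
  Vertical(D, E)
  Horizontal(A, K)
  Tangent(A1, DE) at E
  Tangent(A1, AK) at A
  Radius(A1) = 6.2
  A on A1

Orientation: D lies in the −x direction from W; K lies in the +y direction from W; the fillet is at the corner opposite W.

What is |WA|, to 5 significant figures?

63.146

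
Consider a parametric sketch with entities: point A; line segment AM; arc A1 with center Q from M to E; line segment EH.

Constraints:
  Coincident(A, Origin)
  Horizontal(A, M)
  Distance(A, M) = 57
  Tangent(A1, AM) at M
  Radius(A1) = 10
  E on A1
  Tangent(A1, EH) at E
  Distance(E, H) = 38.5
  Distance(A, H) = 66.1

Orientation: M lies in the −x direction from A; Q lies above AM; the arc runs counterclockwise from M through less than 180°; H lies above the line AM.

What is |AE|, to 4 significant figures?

47.98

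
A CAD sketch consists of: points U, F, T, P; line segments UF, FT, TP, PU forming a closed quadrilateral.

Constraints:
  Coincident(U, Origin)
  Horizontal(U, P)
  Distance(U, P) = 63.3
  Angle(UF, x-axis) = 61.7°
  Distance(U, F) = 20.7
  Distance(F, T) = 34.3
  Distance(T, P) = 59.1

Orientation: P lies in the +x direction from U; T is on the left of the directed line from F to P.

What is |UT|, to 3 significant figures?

55.0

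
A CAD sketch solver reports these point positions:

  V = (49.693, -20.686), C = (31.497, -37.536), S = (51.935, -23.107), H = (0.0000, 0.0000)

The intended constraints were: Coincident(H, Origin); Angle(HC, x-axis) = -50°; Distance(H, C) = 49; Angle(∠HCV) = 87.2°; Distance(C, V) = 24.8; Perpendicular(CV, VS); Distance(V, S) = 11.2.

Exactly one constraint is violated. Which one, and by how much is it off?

Distance(V, S) = 11.2 — off by 7.90.

H = (0.00, 0.00) ✓; HC at -50.00° ✓; |HC| = 49.00 ✓; ∠HCV = 87.20° ✓; |CV| = 24.80 ✓; ∠(CV, VS) = 90.00° ✓; |VS| = 3.300 ✗.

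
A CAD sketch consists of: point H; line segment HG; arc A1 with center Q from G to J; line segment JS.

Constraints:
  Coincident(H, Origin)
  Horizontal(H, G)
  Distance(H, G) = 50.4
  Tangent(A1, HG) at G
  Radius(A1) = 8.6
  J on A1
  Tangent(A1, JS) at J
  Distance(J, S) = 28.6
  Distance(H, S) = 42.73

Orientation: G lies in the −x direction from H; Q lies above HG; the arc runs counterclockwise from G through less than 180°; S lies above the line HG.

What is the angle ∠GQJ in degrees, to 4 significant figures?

63.67°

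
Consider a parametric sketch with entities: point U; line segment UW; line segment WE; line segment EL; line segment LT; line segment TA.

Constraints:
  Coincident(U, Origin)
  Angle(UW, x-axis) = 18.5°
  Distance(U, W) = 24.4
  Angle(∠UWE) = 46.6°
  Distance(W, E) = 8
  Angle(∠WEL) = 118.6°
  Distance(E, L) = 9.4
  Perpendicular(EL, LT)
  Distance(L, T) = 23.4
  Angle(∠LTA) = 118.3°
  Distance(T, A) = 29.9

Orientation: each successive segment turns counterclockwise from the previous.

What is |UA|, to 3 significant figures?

52.0

EL ⟂ LT, so LT runs at -56.7°; with |LT| = 23.4, T = (21.1, -13.2). ∠LTA = 118.3° gives TA at 5.00° from the x-axis; with |TA| = 29.9, A = (50.9, -10.6). Then |UA| = |A − U| = 52.0.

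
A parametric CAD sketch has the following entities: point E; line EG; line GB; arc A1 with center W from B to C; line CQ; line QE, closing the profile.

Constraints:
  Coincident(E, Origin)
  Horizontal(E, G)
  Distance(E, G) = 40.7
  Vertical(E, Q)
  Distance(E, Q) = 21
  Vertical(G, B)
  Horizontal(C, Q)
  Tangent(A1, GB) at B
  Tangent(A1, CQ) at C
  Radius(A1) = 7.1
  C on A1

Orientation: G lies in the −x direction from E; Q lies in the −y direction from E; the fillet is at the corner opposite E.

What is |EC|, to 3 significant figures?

39.6

The virtual corner opposite E is at (-40.7, -21.0). Tangency of A1 to GB means the radius WB is perpendicular to GB and A1 meets CQ tangentially, so WC is at right angles to CQ, with radius 7.1, so the center W sits 7.1 in from both sides at W = (-33.6, -13.9). That places the tangent points at B = (-40.7, -13.9) on GB and C = (-33.6, -21.0) on CQ. Then |EC| = |C − E| = 39.6.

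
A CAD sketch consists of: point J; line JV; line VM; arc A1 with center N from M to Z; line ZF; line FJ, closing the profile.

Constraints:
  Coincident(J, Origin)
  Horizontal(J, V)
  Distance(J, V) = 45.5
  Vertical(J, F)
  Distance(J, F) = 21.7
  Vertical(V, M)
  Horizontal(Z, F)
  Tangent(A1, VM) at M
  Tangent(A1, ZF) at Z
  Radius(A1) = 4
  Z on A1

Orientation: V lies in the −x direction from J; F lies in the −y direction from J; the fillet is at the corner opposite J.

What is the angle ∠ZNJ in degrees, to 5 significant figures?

113.10°

The virtual corner opposite J is at (-45.500, -21.700). The tangent condition forces NM to be normal to VM and the tangent condition forces NZ to be normal to ZF, with radius 4.0, so the center N sits 4.0 in from both sides at N = (-41.500, -17.700). That places the tangent points at M = (-45.500, -17.700) on VM and Z = (-41.500, -21.700) on ZF. Then cos ∠ZNJ = NZ·NJ / (|NZ||NJ|), giving 113.10°.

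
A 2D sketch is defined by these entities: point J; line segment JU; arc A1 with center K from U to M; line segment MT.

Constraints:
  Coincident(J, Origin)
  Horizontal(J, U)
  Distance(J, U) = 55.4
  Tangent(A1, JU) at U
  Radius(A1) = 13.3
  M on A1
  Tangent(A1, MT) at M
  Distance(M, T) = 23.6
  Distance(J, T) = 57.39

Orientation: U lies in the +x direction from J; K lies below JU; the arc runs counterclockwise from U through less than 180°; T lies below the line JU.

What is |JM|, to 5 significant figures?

44.388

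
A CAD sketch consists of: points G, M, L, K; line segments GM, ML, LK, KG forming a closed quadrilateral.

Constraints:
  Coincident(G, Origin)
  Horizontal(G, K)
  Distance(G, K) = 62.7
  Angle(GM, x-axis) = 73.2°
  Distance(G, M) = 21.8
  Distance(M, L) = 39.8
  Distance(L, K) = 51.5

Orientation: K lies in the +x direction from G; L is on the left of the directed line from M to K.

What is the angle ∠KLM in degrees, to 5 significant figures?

81.303°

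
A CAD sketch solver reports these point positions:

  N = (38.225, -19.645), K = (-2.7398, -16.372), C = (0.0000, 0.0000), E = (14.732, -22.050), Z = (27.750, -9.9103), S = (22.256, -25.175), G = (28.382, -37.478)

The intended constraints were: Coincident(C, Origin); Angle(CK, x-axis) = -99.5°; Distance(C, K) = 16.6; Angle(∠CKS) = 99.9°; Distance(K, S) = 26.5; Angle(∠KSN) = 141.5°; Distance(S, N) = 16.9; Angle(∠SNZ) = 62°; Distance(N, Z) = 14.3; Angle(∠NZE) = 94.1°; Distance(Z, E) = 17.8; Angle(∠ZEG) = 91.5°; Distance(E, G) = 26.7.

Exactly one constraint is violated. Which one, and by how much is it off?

Distance(E, G) = 26.7 — off by 6.10.

C = (0.00, 0.00) ✓; CK at -99.50° ✓; |CK| = 16.60 ✓; ∠CKS = 99.90° ✓; |KS| = 26.50 ✓; ∠KSN = 141.5° ✓; |SN| = 16.90 ✓; ∠SNZ = 62.00° ✓; |NZ| = 14.30 ✓; ∠NZE = 94.10° ✓; |ZE| = 17.80 ✓; ∠ZEG = 91.50° ✓; |EG| = 20.60 ✗.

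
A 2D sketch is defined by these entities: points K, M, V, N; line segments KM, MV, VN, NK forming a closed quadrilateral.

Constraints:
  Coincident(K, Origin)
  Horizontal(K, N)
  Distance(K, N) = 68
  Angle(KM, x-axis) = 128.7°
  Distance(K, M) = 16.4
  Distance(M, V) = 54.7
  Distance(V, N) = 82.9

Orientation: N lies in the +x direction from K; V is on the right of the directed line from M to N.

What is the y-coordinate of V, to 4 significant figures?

-41.51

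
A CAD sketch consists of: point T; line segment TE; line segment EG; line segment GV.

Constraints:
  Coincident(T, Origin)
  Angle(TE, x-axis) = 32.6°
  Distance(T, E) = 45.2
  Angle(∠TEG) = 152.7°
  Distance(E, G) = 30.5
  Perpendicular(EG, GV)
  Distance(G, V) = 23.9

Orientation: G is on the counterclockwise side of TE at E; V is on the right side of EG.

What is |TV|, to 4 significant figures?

83.58

T is at the origin; TE runs at 32.6° with length 45.2, so E = 45.2·(cos 32.6°, sin 32.6°) = (38.08, 24.35). ∠TEG = 152.7°, so EG runs at 32.6° + (180° − 152.7°) = 59.90° from the x-axis; with |EG| = 30.5, G = E + 30.5·(cos 59.90°, sin 59.90°) = (53.37, 50.74). EG ⟂ GV; with |GV| = 23.9 on the right of EG, V = G + 23.9·(0.8652, -0.5015) = (74.05, 38.75). Then |TV| = |V − T| = 83.58.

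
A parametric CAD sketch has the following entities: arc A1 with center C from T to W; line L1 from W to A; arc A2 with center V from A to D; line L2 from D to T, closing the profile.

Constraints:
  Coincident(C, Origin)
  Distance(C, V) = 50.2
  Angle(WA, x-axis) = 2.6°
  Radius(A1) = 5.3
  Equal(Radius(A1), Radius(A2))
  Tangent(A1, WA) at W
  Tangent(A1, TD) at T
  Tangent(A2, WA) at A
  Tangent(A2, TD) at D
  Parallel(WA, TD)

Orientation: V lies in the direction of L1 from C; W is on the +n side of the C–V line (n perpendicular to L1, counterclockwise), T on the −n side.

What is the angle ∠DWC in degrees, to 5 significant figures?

78.077°

The slot axis is L1's direction at 2.6°, so u = (cos 2.6°, sin 2.6°) = (0.99897, 0.045363) and n = (−sin 2.6°, cos 2.6°) = (-0.045363, 0.99897). C is at the origin and V lies 50.2 along u from C, so V = 50.2·u = (50.148, 2.2772). Tangency of A1 to both parallel lines with radius 5.3 puts W and T at C ± 5.3·n: W = (-0.24042, 5.2945), T = (0.24042, -5.2945). Equal radii place A and D the same way about V: A = V + 5.3·n = (49.908, 7.5718), D = V − 5.3·n = (50.389, -3.0173). Then cos ∠DWC = WD·WC / (|WD||WC|), giving 78.077°.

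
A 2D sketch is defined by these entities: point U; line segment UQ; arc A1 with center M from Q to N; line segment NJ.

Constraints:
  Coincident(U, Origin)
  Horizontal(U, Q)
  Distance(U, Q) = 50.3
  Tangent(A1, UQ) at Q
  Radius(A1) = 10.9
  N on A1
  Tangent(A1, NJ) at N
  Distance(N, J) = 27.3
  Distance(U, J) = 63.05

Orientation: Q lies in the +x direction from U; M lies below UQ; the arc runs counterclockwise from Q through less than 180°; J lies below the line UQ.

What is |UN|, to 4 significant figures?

42.44

U is at the origin; U and Q share the same y with |UQ| = 50.3 and Q on the +x side, so Q = (50.30, 0.000). The tangent condition forces MQ to be normal to UQ, so M = Q + (0, -10.9) = (50.30, -10.90). Since MN ⟂ NJ (tangency), |MJ| = √(10.9² + 27.3²) = 29.40 regardless of where N sits on A1. So J lies on both circle(U, 63.05) and circle(M, 29.40); the below-UQ intersection is J = (48.54, -40.24). N is the foot of the tangent from J: N = (39.95, -14.33).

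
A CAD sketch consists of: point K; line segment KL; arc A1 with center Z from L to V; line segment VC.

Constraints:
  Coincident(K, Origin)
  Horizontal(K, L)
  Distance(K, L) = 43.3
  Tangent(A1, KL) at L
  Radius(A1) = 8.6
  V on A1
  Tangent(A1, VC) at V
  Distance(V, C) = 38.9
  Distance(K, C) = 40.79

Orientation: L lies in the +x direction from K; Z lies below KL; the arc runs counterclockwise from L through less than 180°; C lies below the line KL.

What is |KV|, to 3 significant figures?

36.2

K is at the origin; KL is horizontal with |KL| = 43.3 and L on the +x side, so L = (43.3, 0.00). Tangency of A1 to KL means the radius ZL is perpendicular to KL, so Z = L + (0, -8.6) = (43.3, -8.60). Since ZV ⟂ VC (tangency), |ZC| = √(8.6² + 38.9²) = 39.8 regardless of where V sits on A1. So C lies on both circle(K, 40.79) and circle(Z, 39.8); the below-KL intersection is C = (15.9, -37.6). V is the foot of the tangent from C: V = (35.9, -4.18).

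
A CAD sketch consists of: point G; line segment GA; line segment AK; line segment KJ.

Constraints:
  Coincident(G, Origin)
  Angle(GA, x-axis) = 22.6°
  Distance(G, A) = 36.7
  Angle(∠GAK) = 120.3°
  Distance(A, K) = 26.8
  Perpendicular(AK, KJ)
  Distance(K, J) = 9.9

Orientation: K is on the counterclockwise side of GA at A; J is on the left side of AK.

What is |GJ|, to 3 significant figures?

50.3

∠GAK = 120.3°, so AK runs at 22.6° + (180° − 120.3°) = 82.3° from the x-axis; with |AK| = 26.8, K = A + 26.8·(cos 82.3°, sin 82.3°) = (37.5, 40.7). The perpendicularity gives KJ at right angles to AK; with |KJ| = 9.9 on the left of AK, J = K + 9.9·(-0.991, 0.134) = (27.7, 42.0). Then |GJ| = |J − G| = 50.3.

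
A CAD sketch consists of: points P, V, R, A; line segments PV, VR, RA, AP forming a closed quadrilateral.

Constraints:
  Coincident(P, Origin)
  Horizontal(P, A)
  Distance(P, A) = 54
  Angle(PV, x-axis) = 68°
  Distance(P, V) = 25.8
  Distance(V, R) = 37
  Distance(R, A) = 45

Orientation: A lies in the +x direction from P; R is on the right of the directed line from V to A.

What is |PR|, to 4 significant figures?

17.03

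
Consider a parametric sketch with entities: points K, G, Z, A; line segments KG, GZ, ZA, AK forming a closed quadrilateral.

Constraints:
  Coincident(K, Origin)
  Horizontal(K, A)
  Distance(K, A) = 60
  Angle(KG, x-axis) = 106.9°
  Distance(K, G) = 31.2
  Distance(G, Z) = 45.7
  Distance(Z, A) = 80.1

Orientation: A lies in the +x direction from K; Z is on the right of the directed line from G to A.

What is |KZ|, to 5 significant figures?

23.873

Checks: |GZ| = 45.70 ✓; |ZA| = 80.10 ✓.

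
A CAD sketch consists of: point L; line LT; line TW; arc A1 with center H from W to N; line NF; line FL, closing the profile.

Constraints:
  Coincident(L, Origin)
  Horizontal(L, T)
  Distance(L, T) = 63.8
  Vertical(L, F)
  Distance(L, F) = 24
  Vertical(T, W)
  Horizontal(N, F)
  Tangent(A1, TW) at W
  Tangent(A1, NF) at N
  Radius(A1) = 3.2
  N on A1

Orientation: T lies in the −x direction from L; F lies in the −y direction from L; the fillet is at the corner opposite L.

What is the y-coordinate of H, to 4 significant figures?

-20.80

L is at the origin; LT is horizontal with |LT| = 63.8 and T on the −x side, so T = (-63.80, 0.000). L and F share the same x with |LF| = 24.0 and F on the −y side, so F = (0.000, -24.00). The virtual corner opposite L is at (-63.80, -24.00). A1 meets TW tangentially, so HW is at right angles to TW and the tangent condition forces HN to be normal to NF, with radius 3.2, so the center H sits 3.2 in from both sides at H = (-60.60, -20.80). So H.y = -20.80.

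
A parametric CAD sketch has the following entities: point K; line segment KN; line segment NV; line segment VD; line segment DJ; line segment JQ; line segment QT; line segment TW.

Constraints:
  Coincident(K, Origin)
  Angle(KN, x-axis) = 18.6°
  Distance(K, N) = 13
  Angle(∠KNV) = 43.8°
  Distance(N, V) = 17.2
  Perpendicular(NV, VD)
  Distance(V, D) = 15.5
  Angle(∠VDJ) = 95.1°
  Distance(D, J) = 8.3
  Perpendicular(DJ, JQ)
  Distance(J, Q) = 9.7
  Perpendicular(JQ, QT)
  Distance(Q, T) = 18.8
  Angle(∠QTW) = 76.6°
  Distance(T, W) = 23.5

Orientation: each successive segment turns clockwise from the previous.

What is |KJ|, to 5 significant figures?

7.2539

K is at the origin; KN runs at 18.6° with length 13.0, so N = (12.321, 4.1465). ∠KNV = 43.8° gives NV at -117.60° from the x-axis; with |NV| = 17.2, V = (4.3523, -11.096). The perpendicularity gives VD at right angles to NV, so VD runs at 152.40°; with |VD| = 15.5, D = (-9.3839, -3.9151). ∠VDJ = 95.1° gives DJ at 67.500° from the x-axis; with |DJ| = 8.3, J = (-6.2076, 3.7531). Then |KJ| = |J − K| = 7.2539.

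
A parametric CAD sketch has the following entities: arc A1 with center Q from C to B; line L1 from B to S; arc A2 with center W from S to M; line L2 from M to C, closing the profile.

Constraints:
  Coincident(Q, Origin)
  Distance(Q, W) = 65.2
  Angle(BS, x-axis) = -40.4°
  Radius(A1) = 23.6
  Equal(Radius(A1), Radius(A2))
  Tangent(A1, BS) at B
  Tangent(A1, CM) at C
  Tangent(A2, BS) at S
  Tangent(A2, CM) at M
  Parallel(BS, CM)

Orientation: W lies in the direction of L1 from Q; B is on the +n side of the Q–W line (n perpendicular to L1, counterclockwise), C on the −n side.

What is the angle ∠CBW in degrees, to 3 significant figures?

70.1°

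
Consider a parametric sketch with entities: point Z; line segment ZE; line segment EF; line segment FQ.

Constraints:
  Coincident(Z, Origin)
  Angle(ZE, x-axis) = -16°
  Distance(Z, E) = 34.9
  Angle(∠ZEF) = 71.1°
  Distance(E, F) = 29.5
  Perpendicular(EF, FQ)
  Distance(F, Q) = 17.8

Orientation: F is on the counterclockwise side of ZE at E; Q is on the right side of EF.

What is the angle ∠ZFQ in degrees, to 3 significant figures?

151°

∠ZEF = 71.1°, so EF runs at -16.0° + (180° − 71.1°) = 92.9° from the x-axis; with |EF| = 29.5, F = E + 29.5·(cos 92.9°, sin 92.9°) = (32.1, 19.8). EF is perpendicular to FQ; with |FQ| = 17.8 on the right of EF, Q = F + 17.8·(0.999, 0.0506) = (49.8, 20.7). Then cos ∠ZFQ = FZ·FQ / (|FZ||FQ|), giving 151°.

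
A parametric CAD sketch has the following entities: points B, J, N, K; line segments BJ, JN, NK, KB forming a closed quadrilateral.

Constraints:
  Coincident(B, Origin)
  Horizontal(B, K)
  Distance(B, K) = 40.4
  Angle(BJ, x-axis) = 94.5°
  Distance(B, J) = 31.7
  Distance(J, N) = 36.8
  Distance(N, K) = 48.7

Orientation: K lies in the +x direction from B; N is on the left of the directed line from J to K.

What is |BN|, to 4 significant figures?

56.68

B is at the origin; B and K share the same y with |BK| = 40.4 and K in +x, so K = (40.4, 0). BJ runs at 94.5° with |BJ| = 31.7, so J = (-2.487, 31.60). N is determined by |JN| = 36.8 and |NK| = 48.7 together: it lies at the intersection of circle(J, 36.8) and circle(K, 48.7). With |JK| = 53.27, the foot of the radical line on JK is 17.09 from J and the perpendicular offset is √(36.8² − 17.09²) = 32.59. Taking the left-of-JK solution: N = (30.60, 47.70).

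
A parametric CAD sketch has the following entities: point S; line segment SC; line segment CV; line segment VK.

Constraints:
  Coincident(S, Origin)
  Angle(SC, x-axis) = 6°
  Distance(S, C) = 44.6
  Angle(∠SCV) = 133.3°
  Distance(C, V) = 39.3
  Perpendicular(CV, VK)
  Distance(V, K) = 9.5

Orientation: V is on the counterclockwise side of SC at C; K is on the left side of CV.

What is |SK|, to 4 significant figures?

73.56

S is at the origin; SC runs at 6.0° with length 44.6, so C = 44.6·(cos 6.0°, sin 6.0°) = (44.36, 4.662). ∠SCV = 133.3°, so CV runs at 6.0° + (180° − 133.3°) = 52.70° from the x-axis; with |CV| = 39.3, V = C + 39.3·(cos 52.70°, sin 52.70°) = (68.17, 35.92). The perpendicularity gives VK at right angles to CV; with |VK| = 9.5 on the left of CV, K = V + 9.5·(-0.7955, 0.6060) = (60.61, 41.68). Then |SK| = |K − S| = 73.56.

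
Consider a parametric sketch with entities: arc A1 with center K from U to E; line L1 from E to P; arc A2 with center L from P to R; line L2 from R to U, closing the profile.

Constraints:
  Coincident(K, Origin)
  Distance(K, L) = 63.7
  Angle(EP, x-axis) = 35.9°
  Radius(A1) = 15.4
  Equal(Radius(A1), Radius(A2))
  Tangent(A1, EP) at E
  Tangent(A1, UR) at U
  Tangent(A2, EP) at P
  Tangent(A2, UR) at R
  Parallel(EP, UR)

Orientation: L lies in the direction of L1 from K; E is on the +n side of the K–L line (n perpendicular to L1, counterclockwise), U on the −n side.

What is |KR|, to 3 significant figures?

65.5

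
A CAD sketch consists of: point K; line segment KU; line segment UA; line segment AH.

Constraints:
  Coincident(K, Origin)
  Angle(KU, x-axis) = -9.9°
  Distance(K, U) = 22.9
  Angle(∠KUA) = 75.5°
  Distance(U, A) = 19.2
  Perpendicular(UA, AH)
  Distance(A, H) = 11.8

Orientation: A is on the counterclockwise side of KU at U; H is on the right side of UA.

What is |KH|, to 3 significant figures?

36.5

K is at the origin; KU runs at -9.9° with length 22.9, so U = 22.9·(cos -9.9°, sin -9.9°) = (22.6, -3.94). ∠KUA = 75.5°, so UA runs at -9.9° + (180° − 75.5°) = 94.6° from the x-axis; with |UA| = 19.2, A = U + 19.2·(cos 94.6°, sin 94.6°) = (21.0, 15.2). UA ⟂ AH; with |AH| = 11.8 on the right of UA, H = A + 11.8·(0.997, 0.0802) = (32.8, 16.1). Then |KH| = |H − K| = 36.5.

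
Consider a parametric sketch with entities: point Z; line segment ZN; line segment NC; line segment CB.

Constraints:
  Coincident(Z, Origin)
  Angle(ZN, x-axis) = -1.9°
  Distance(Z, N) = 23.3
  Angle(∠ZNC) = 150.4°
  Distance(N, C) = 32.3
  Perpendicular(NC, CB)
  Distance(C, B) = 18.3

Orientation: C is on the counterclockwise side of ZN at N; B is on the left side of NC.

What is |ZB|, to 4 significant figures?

53.00

Z is at the origin; ZN runs at -1.9° with length 23.3, so N = 23.3·(cos -1.9°, sin -1.9°) = (23.29, -0.7725). ∠ZNC = 150.4°, so NC runs at -1.9° + (180° − 150.4°) = 27.70° from the x-axis; with |NC| = 32.3, C = N + 32.3·(cos 27.70°, sin 27.70°) = (51.89, 14.24). NC is perpendicular to CB; with |CB| = 18.3 on the left of NC, B = C + 18.3·(-0.4648, 0.8854) = (43.38, 30.44). Then |ZB| = |B − Z| = 53.00.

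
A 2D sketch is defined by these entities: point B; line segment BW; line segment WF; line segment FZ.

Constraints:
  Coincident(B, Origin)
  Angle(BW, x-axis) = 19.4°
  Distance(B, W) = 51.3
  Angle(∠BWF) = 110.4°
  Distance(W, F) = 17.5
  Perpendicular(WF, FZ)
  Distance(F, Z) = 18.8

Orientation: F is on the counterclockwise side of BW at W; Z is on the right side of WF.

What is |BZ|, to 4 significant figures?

75.66

B is at the origin; BW runs at 19.4° with length 51.3, so W = 51.3·(cos 19.4°, sin 19.4°) = (48.39, 17.04). ∠BWF = 110.4°, so WF runs at 19.4° + (180° − 110.4°) = 89.00° from the x-axis; with |WF| = 17.5, F = W + 17.5·(cos 89.00°, sin 89.00°) = (48.69, 34.54). WF ⟂ FZ; with |FZ| = 18.8 on the right of WF, Z = F + 18.8·(0.9998, -0.01745) = (67.49, 34.21). Then |BZ| = |Z − B| = 75.66.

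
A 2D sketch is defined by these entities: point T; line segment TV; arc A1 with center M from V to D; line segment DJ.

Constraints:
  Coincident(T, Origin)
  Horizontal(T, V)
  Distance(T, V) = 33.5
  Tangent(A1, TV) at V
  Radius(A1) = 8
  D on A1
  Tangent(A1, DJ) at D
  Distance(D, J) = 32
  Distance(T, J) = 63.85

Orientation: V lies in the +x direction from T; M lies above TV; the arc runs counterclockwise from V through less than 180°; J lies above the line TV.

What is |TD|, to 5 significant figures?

41.009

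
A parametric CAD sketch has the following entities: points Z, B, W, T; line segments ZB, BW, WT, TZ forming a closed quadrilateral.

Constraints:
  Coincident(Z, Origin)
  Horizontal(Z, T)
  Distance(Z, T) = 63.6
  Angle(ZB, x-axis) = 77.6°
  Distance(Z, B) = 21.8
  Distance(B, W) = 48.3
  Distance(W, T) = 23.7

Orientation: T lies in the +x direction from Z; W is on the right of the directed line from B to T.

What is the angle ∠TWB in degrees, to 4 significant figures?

116.7°

Z is at the origin; ZT is horizontal with |ZT| = 63.6 and T in +x, so T = (63.6, 0). ZB runs at 77.6° with |ZB| = 21.8, so B = (4.681, 21.29). W is determined by |BW| = 48.3 and |WT| = 23.7 together: it lies at the intersection of circle(B, 48.3) and circle(T, 23.7). With |BT| = 62.65, the foot of the radical line on BT is 45.46 from B and the perpendicular offset is √(48.3² − 45.46²) = 16.32. Taking the right-of-BT solution: W = (41.89, -9.505).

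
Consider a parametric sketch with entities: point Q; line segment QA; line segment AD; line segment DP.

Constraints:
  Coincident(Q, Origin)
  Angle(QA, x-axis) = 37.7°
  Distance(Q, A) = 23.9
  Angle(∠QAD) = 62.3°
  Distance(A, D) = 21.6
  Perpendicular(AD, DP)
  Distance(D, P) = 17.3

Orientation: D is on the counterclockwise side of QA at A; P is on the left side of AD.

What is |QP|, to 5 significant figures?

11.178

∠QAD = 62.3°, so AD runs at 37.7° + (180° − 62.3°) = 155.40° from the x-axis; with |AD| = 21.6, D = A + 21.6·(cos 155.40°, sin 155.40°) = (-0.72926, 23.607). AD ⟂ DP; with |DP| = 17.3 on the left of AD, P = D + 17.3·(-0.41628, -0.90924) = (-7.9309, 7.8774). Then |QP| = |P − Q| = 11.178.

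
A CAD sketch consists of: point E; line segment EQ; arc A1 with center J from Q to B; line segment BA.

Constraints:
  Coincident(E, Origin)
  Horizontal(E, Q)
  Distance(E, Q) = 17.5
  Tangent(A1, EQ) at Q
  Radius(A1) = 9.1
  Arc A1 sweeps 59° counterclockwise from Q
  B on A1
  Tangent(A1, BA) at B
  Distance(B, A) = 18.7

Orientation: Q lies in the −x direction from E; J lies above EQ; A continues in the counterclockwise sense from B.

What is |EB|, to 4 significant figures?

10.66

E is at the origin; EQ is horizontal with |EQ| = 17.5 and Q on the −x side, so Q = (-17.50, 0.000). Since A1 is tangent to EQ there, JQ ⟂ EQ, so J = Q + (0, 9.1) = (-17.50, 9.100). On A1, Q sits at bearing -90° from J; a 59° counterclockwise sweep puts B at bearing -31°, so B = J + 9.1·(cos -31°, sin -31°) = (-9.700, 4.413). Then |EB| = |B − E| = 10.66.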